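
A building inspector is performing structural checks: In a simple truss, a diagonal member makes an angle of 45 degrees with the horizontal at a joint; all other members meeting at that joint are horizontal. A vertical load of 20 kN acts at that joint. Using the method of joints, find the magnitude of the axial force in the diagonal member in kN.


At the joint, only the diagonal has a vertical component, so vertical equilibrium gives:
F * sin(45) = 20
F = 20 / sin(45)
= 20 / 0.707107
= 28.28 kN

28.28 kN


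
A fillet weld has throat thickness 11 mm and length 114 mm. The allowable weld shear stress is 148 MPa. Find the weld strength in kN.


Strength = throat * length * allowable stress
= 11 * 114 * 148 N
= 185592 N
= 185.59 kN

185.59 kN


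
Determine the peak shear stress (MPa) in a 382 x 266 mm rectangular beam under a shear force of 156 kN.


A = b * h = 382 * 266 = 101612 mm^2
V = 156 kN = 156000.0 N
tau_max = 1.5 * V / A = 1.5 * 156000.0 / 101612
= 2.3029 MPa

2.3029 MPa


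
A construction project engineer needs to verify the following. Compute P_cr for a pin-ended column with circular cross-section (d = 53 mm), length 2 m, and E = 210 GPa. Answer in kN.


I = pi * d^4 / 64 = 387323.08 mm^4
L = 2000.0 mm
P_cr = pi^2 * E * I / L^2
= 9.8696 * 210000.0 * 387323.08 / 2000.0^2
= 200693.09 N = 200.6931 kN

200.6931 kN


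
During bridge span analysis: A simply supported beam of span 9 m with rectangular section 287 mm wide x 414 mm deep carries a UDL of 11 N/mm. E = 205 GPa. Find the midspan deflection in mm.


I = 287 * 414^3 / 12 = 1697077494.0 mm^4
L = 9000.0 mm, w = 11 N/mm, E = 205000.0 MPa
delta = 5 * w * L^4 / (384 * E * I)
= 5 * 11 * 9000.0^4 / (384 * 205000.0 * 1697077494.0)
= 2.7011 mm

2.7011 mm


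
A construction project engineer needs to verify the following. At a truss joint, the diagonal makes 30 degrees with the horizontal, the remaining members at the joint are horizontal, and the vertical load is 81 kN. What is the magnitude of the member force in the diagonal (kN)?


At the joint, only the diagonal has a vertical component, so vertical equilibrium gives:
F * sin(30) = 81
F = 81 / sin(30)
= 81 / 0.5
= 162.0 kN

162.0 kN


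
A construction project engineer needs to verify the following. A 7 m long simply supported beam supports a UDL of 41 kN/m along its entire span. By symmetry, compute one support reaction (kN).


Total load = w * L = 41 * 7 = 287 kN
By symmetry, each reaction R = total / 2 = 287 / 2 = 143.5 kN

143.5 kN


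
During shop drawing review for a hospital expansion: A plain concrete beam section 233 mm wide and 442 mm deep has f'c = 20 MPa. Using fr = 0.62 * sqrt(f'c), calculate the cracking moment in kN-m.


fr = 0.62 * sqrt(20) = 0.62 * 4.4721 = 2.7727 MPa
I = 233 * 442^3 / 12 = 1676646408.67 mm^4
y_t = 221.0 mm
M_cr = fr * I / y_t = 2.7727 * 1676646408.67 / 221.0 N-mm
= 21.0356 kN-m

21.0356 kN-m


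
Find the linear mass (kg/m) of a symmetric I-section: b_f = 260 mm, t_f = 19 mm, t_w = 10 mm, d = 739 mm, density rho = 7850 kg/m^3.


A_flanges = 2 * 260 * 19 = 9880 mm^2
A_web = (739 - 2 * 19) * 10 = 7010 mm^2
A_total = 9880 + 7010 = 16890 mm^2 = 0.016890 m^2
Weight = rho * A = 7850 * 0.016890 = 132.5865 kg/m

132.5865 kg/m


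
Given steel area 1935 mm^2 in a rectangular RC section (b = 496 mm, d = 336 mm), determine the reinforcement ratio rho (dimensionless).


rho = As / (b * d)
= 1935 / (496 * 336)
= 1935 / 166656
= 0.011611 (dimensionless)

0.011611 (dimensionless)


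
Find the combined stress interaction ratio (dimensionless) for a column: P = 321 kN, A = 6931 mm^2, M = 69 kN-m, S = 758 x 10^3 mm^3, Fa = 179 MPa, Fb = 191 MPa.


f_a = P / A = 321000.0 / 6931 = 46.3137 MPa
f_b = M / S = 69000000.0 / 758000.0 = 91.029 MPa
Ratio = f_a / Fa + f_b / Fb
= 46.3137 / 179 + 91.029 / 191
= 0.7353 (dimensionless)

0.7353 (dimensionless)


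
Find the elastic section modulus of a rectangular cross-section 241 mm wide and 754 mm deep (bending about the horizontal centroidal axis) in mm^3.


S = b * h^2 / 6
= 241 * 754^2 / 6
= 241 * 568516 / 6
= 22835392.67 mm^3

22835392.67 mm^3


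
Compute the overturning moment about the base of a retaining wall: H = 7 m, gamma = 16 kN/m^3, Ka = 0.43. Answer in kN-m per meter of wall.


Pa = 0.5 * Ka * gamma * H^2
= 0.5 * 0.43 * 16 * 7^2
= 168.56 kN/m
Arm = H / 3 = 7 / 3 = 2.3333 m
Mo = Pa * arm = Pa * H / 3 = 168.56 * 7 / 3 = 393.3067 kN-m/m

393.3067 kN-m/m


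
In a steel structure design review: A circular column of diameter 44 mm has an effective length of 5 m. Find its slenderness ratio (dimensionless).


Radius of gyration r = d / 4 = 44 / 4 = 11.0 mm
L_eff = 5000.0 mm
Slenderness ratio = L / r = 5000.0 / 11.0 = 454.55 (dimensionless)

454.55 (dimensionless)


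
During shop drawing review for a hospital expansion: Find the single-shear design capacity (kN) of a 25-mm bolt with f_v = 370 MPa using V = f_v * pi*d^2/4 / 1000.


A = pi * d^2 / 4 = pi * 25^2 / 4 = 490.8739 mm^2
V = f_v * A / 1000 = 370 * 490.8739 / 1000
= 181.6233 kN

181.6233 kN


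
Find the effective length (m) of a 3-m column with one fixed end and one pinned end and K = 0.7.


L_eff = K * L
= 0.7 * 3
= 2.1 m

2.1 m


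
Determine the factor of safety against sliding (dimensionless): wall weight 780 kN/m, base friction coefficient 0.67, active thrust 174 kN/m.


Resisting force = mu * W = 0.67 * 780 = 522.6 kN/m
FOS = Resisting / Driving = 522.6 / 174
= 3.0034 (dimensionless)

3.0034 (dimensionless)


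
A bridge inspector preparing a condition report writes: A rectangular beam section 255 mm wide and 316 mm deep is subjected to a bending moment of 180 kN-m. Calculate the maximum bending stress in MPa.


I = b * h^3 / 12 = 255 * 316^3 / 12 = 670533040.0 mm^4
y = h / 2 = 316 / 2 = 158.0 mm
M = 180 kN-m = 180000000.0 N-mm
sigma = M * y / I = 180000000.0 * 158.0 / 670533040.0
= 42.41 MPa

42.41 MPa


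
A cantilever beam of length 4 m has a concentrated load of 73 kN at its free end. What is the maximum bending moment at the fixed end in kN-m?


For a cantilever with a point load at the free end:
M_max = P * L = 73 * 4 = 292 kN-m

292 kN-m


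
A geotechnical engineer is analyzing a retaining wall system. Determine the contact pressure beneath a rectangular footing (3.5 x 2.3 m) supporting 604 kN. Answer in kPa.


A = 3.5 * 2.3 = 8.05 m^2
q = P / A = 604 / 8.05
= 75.0311 kPa

75.0311 kPa


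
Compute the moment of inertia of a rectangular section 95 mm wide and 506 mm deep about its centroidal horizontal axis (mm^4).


I = b * h^3 / 12
= 95 * 506^3 / 12
= 95 * 129554216 / 12
= 1025637543.33 mm^4

1025637543.33 mm^4


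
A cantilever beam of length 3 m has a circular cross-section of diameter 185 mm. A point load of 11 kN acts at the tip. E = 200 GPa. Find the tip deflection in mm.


I = pi * d^4 / 64 = pi * 185^4 / 64 = 57498539.35 mm^4
L = 3000.0 mm, P = 11000.0 N, E = 200000.0 MPa
delta = P * L^3 / (3 * E * I)
= 11000.0 * 3000.0^3 / (3 * 200000.0 * 57498539.35)
= 8.6089 mm

8.6089 mm


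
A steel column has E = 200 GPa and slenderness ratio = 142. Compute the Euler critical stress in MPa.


sigma_cr = pi^2 * E / lambda^2
= 9.8696 * 200000.0 / 142^2
= 9.8696 * 200000.0 / 20164
= 97.8933 MPa

97.8933 MPa


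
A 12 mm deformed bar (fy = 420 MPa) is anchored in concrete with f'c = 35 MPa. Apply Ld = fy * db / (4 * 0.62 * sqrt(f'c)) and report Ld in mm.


Ld = (fy * db) / (4 * 0.62 * sqrt(f'c))
= (420 * 12) / (4 * 0.62 * sqrt(35))
= 5040 / 14.6719
= 343.51 mm

343.51 mm


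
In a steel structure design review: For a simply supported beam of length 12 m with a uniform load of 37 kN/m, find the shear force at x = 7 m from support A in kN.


R_A = w * L / 2 = 37 * 12 / 2 = 222.0 kN
V(x) = R_A - w * x = 222.0 - 37 * 7
= -37.0 kN

-37.0 kN


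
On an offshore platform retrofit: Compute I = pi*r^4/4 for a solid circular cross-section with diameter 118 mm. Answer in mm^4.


r = d / 2 = 118 / 2 = 59.0 mm
I = pi * r^4 / 4 = pi * 59.0^4 / 4
= 9516953.07 mm^4

9516953.07 mm^4


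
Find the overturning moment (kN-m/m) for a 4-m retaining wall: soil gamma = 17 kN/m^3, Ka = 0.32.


Pa = 0.5 * Ka * gamma * H^2
= 0.5 * 0.32 * 17 * 4^2
= 43.52 kN/m
Arm = H / 3 = 4 / 3 = 1.3333 m
Mo = Pa * arm = Pa * H / 3 = 43.52 * 4 / 3 = 58.0267 kN-m/m

58.0267 kN-m/m


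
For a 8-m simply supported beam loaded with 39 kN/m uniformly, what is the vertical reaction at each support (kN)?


Total load = w * L = 39 * 8 = 312 kN
By symmetry, each reaction R = total / 2 = 312 / 2 = 156.0 kN

156.0 kN


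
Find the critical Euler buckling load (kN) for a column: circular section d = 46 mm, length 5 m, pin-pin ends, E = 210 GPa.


I = pi * d^4 / 64 = 219786.61 mm^4
L = 5000.0 mm
P_cr = pi^2 * E * I / L^2
= 9.8696 * 210000.0 * 219786.61 / 5000.0^2
= 18221.34 N = 18.2213 kN

18.2213 kN


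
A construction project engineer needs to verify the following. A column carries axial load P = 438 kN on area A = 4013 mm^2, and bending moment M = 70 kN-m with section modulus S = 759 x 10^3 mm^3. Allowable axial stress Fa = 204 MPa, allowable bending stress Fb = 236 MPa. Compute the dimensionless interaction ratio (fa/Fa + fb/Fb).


f_a = P / A = 438000.0 / 4013 = 109.1453 MPa
f_b = M / S = 70000000.0 / 759000.0 = 92.2266 MPa
Ratio = f_a / Fa + f_b / Fb
= 109.1453 / 204 + 92.2266 / 236
= 0.9258 (dimensionless)

0.9258 (dimensionless)


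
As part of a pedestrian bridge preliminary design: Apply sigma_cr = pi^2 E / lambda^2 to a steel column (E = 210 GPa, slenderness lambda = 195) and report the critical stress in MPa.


sigma_cr = pi^2 * E / lambda^2
= 9.8696 * 210000.0 / 195^2
= 9.8696 * 210000.0 / 38025
= 54.5067 MPa

54.5067 MPa


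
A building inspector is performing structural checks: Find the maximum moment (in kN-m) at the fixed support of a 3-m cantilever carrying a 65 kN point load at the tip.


For a cantilever with a point load at the free end:
M_max = P * L = 65 * 3 = 195 kN-m

195 kN-m


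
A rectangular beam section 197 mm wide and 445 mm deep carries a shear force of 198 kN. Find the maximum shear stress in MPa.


A = b * h = 197 * 445 = 87665 mm^2
V = 198 kN = 198000.0 N
tau_max = 1.5 * V / A = 1.5 * 198000.0 / 87665
= 3.3879 MPa

3.3879 MPa


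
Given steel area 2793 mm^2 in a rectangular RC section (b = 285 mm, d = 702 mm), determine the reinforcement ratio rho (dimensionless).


rho = As / (b * d)
= 2793 / (285 * 702)
= 2793 / 200070
= 0.01396 (dimensionless)

0.01396 (dimensionless)


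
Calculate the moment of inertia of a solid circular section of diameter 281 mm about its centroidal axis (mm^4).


r = d / 2 = 281 / 2 = 140.5 mm
I = pi * r^4 / 4 = pi * 140.5^4 / 4
= 306051969.3 mm^4

306051969.3 mm^4


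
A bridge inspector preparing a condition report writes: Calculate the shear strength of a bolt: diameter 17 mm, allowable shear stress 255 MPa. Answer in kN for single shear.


A = pi * d^2 / 4 = pi * 17^2 / 4 = 226.9801 mm^2
V = f_v * A / 1000 = 255 * 226.9801 / 1000
= 57.8799 kN

57.8799 kN


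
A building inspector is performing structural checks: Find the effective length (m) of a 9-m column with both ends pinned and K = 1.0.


L_eff = K * L
= 1.0 * 9
= 9.0 m

9.0 m


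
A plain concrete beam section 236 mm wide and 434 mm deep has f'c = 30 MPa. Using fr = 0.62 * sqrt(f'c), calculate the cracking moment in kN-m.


fr = 0.62 * sqrt(30) = 0.62 * 5.4772 = 3.3959 MPa
I = 236 * 434^3 / 12 = 1607681245.33 mm^4
y_t = 217.0 mm
M_cr = fr * I / y_t = 3.3959 * 1607681245.33 / 217.0 N-mm
= 25.159 kN-m

25.159 kN-m


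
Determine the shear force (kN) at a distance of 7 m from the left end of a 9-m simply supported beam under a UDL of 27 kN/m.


R_A = w * L / 2 = 27 * 9 / 2 = 121.5 kN
V(x) = R_A - w * x = 121.5 - 27 * 7
= -67.5 kN

-67.5 kN


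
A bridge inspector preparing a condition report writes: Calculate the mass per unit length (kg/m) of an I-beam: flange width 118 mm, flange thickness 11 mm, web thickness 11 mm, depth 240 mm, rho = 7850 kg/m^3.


A_flanges = 2 * 118 * 11 = 2596 mm^2
A_web = (240 - 2 * 11) * 11 = 2398 mm^2
A_total = 2596 + 2398 = 4994 mm^2 = 0.004994 m^2
Weight = rho * A = 7850 * 0.004994 = 39.2029 kg/m

39.2029 kg/m


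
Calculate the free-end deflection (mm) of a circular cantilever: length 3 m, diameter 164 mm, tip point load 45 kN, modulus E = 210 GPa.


I = pi * d^4 / 64 = pi * 164^4 / 64 = 35509559.99 mm^4
L = 3000.0 mm, P = 45000.0 N, E = 210000.0 MPa
delta = P * L^3 / (3 * E * I)
= 45000.0 * 3000.0^3 / (3 * 210000.0 * 35509559.99)
= 54.3113 mm

54.3113 mm


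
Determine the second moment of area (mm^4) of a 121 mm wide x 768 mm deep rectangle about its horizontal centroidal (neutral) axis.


I = b * h^3 / 12
= 121 * 768^3 / 12
= 121 * 452984832 / 12
= 4567597056.0 mm^4

4567597056.0 mm^4


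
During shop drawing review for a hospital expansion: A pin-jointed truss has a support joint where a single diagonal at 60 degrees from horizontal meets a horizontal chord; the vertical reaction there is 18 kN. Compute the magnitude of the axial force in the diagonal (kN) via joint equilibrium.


At the joint, only the diagonal has a vertical component, so vertical equilibrium gives:
F * sin(60) = 18
F = 18 / sin(60)
= 18 / 0.866025
= 20.78 kN

20.78 kN


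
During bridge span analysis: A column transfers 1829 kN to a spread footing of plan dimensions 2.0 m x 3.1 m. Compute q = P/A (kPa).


A = 2.0 * 3.1 = 6.2 m^2
q = P / A = 1829 / 6.2
= 295.0 kPa

295.0 kPa


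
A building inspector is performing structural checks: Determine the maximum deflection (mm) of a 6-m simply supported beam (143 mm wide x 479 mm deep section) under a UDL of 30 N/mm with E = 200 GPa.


I = 143 * 479^3 / 12 = 1309668348.08 mm^4
L = 6000.0 mm, w = 30 N/mm, E = 200000.0 MPa
delta = 5 * w * L^4 / (384 * E * I)
= 5 * 30 * 6000.0^4 / (384 * 200000.0 * 1309668348.08)
= 1.9327 mm

1.9327 mm


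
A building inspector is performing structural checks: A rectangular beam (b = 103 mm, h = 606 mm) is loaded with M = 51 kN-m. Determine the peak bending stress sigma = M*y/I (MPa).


I = b * h^3 / 12 = 103 * 606^3 / 12 = 1910178054.0 mm^4
y = h / 2 = 606 / 2 = 303.0 mm
M = 51 kN-m = 51000000.0 N-mm
sigma = M * y / I = 51000000.0 * 303.0 / 1910178054.0
= 8.09 MPa

8.09 MPa


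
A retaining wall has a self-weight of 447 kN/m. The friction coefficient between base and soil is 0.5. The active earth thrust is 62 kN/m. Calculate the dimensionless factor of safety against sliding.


Resisting force = mu * W = 0.5 * 447 = 223.5 kN/m
FOS = Resisting / Driving = 223.5 / 62
= 3.6048 (dimensionless)

3.6048 (dimensionless)


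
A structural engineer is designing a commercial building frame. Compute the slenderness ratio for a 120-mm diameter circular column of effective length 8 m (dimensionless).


Radius of gyration r = d / 4 = 120 / 4 = 30.0 mm
L_eff = 8000.0 mm
Slenderness ratio = L / r = 8000.0 / 30.0 = 266.67 (dimensionless)

266.67 (dimensionless)


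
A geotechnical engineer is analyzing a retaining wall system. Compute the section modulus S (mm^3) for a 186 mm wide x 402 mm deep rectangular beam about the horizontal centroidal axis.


S = b * h^2 / 6
= 186 * 402^2 / 6
= 186 * 161604 / 6
= 5009724.0 mm^3

5009724.0 mm^3


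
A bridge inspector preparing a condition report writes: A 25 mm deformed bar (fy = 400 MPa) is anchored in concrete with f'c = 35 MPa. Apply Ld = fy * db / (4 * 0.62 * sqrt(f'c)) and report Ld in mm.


Ld = (fy * db) / (4 * 0.62 * sqrt(f'c))
= (400 * 25) / (4 * 0.62 * sqrt(35))
= 10000 / 14.6719
= 681.58 mm

681.58 mm


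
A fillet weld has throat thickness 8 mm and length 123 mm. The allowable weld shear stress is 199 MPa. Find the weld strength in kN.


Strength = throat * length * allowable stress
= 8 * 123 * 199 N
= 195816 N
= 195.82 kN

195.82 kN


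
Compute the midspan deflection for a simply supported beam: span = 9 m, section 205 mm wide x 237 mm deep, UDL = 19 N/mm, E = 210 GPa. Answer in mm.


I = 205 * 237^3 / 12 = 227414238.75 mm^4
L = 9000.0 mm, w = 19 N/mm, E = 210000.0 MPa
delta = 5 * w * L^4 / (384 * E * I)
= 5 * 19 * 9000.0^4 / (384 * 210000.0 * 227414238.75)
= 33.988 mm

33.988 mm


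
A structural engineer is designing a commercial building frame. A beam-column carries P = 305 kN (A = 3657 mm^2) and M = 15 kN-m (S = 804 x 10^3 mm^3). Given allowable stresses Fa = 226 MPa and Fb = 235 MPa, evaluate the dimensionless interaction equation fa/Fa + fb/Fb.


f_a = P / A = 305000.0 / 3657 = 83.4017 MPa
f_b = M / S = 15000000.0 / 804000.0 = 18.6567 MPa
Ratio = f_a / Fa + f_b / Fb
= 83.4017 / 226 + 18.6567 / 235
= 0.4484 (dimensionless)

0.4484 (dimensionless)


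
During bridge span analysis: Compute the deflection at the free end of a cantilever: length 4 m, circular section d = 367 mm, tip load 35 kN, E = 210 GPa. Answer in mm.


I = pi * d^4 / 64 = pi * 367^4 / 64 = 890500475.54 mm^4
L = 4000.0 mm, P = 35000.0 N, E = 210000.0 MPa
delta = P * L^3 / (3 * E * I)
= 35000.0 * 4000.0^3 / (3 * 210000.0 * 890500475.54)
= 3.9928 mm

3.9928 mm


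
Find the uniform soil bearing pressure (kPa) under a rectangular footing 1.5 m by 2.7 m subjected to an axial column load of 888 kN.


A = 1.5 * 2.7 = 4.05 m^2
q = P / A = 888 / 4.05
= 219.2593 kPa

219.2593 kPa


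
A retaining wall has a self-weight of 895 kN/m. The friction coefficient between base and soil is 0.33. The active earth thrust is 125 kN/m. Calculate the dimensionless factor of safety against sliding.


Resisting force = mu * W = 0.33 * 895 = 295.35 kN/m
FOS = Resisting / Driving = 295.35 / 125
= 2.3628 (dimensionless)

2.3628 (dimensionless)


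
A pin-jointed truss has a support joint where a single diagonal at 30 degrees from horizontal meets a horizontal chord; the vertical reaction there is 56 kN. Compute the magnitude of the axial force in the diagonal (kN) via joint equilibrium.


At the joint, only the diagonal has a vertical component, so vertical equilibrium gives:
F * sin(30) = 56
F = 56 / sin(30)
= 56 / 0.5
= 112.0 kN

112.0 kN


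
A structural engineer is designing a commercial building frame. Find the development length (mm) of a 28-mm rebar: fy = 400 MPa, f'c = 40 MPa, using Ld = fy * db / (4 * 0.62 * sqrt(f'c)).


Ld = (fy * db) / (4 * 0.62 * sqrt(f'c))
= (400 * 28) / (4 * 0.62 * sqrt(40))
= 11200 / 15.6849
= 714.06 mm

714.06 mm


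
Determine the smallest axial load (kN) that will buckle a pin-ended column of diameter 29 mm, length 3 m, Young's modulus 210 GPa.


I = pi * d^4 / 64 = 34718.57 mm^4
L = 3000.0 mm
P_cr = pi^2 * E * I / L^2
= 9.8696 * 210000.0 * 34718.57 / 3000.0^2
= 7995.37 N = 7.9954 kN

7.9954 kN


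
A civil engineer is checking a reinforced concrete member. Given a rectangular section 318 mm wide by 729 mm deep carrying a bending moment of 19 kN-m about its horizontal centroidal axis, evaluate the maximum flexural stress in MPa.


I = b * h^3 / 12 = 318 * 729^3 / 12 = 10266642958.5 mm^4
y = h / 2 = 729 / 2 = 364.5 mm
M = 19 kN-m = 19000000.0 N-mm
sigma = M * y / I = 19000000.0 * 364.5 / 10266642958.5
= 0.67 MPa

0.67 MPa


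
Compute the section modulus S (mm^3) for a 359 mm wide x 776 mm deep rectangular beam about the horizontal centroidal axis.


S = b * h^2 / 6
= 359 * 776^2 / 6
= 359 * 602176 / 6
= 36030197.33 mm^3

36030197.33 mm^3


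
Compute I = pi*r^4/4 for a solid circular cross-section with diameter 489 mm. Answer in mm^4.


r = d / 2 = 489 / 2 = 244.5 mm
I = pi * r^4 / 4 = pi * 244.5^4 / 4
= 2806760365.59 mm^4

2806760365.59 mm^4


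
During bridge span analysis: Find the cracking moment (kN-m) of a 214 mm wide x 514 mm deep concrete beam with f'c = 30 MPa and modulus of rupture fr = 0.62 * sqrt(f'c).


fr = 0.62 * sqrt(30) = 0.62 * 5.4772 = 3.3959 MPa
I = 214 * 514^3 / 12 = 2421708601.33 mm^4
y_t = 257.0 mm
M_cr = fr * I / y_t = 3.3959 * 2421708601.33 / 257.0 N-mm
= 31.9993 kN-m

31.9993 kN-m


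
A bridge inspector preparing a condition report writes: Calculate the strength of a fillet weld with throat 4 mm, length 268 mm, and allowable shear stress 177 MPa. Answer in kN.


Strength = throat * length * allowable stress
= 4 * 268 * 177 N
= 189744 N
= 189.74 kN

189.74 kN


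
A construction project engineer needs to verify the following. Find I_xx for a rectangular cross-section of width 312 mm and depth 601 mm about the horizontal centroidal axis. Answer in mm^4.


I = b * h^3 / 12
= 312 * 601^3 / 12
= 312 * 217081801 / 12
= 5644126826.0 mm^4

5644126826.0 mm^4


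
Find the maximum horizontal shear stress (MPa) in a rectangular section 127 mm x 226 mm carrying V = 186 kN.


A = b * h = 127 * 226 = 28702 mm^2
V = 186 kN = 186000.0 N
tau_max = 1.5 * V / A = 1.5 * 186000.0 / 28702
= 9.7206 MPa

9.7206 MPa


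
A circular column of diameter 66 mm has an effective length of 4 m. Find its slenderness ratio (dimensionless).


Radius of gyration r = d / 4 = 66 / 4 = 16.5 mm
L_eff = 4000.0 mm
Slenderness ratio = L / r = 4000.0 / 16.5 = 242.42 (dimensionless)

242.42 (dimensionless)


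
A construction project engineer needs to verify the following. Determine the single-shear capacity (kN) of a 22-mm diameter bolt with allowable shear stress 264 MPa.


A = pi * d^2 / 4 = pi * 22^2 / 4 = 380.1327 mm^2
V = f_v * A / 1000 = 264 * 380.1327 / 1000
= 100.355 kN

100.355 kN


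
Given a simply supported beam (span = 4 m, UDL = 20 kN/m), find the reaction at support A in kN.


Total load = w * L = 20 * 4 = 80 kN
By symmetry, each reaction R = total / 2 = 80 / 2 = 40.0 kN

40.0 kN


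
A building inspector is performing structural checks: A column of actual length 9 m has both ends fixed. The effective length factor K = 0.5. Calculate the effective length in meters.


L_eff = K * L
= 0.5 * 9
= 4.5 m

4.5 m


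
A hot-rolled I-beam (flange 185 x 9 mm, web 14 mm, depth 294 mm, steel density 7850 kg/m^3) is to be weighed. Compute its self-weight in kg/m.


A_flanges = 2 * 185 * 9 = 3330 mm^2
A_web = (294 - 2 * 9) * 14 = 3864 mm^2
A_total = 3330 + 3864 = 7194 mm^2 = 0.007194 m^2
Weight = rho * A = 7850 * 0.007194 = 56.4729 kg/m

56.4729 kg/m


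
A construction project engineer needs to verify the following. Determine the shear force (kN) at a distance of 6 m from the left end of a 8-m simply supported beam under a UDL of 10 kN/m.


R_A = w * L / 2 = 10 * 8 / 2 = 40.0 kN
V(x) = R_A - w * x = 40.0 - 10 * 6
= -20.0 kN

-20.0 kN


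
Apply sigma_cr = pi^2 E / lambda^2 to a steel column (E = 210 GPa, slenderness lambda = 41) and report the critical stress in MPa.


sigma_cr = pi^2 * E / lambda^2
= 9.8696 * 210000.0 / 41^2
= 9.8696 * 210000.0 / 1681
= 1232.9666 MPa

1232.9666 MPa


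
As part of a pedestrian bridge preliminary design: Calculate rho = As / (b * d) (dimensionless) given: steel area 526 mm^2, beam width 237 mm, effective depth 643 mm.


rho = As / (b * d)
= 526 / (237 * 643)
= 526 / 152391
= 0.003452 (dimensionless)

0.003452 (dimensionless)


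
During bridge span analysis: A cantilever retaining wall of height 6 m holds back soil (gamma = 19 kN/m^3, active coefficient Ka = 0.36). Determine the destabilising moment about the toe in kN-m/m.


Pa = 0.5 * Ka * gamma * H^2
= 0.5 * 0.36 * 19 * 6^2
= 123.12 kN/m
Arm = H / 3 = 6 / 3 = 2.0 m
Mo = Pa * arm = Pa * H / 3 = 123.12 * 6 / 3 = 246.24 kN-m/m

246.24 kN-m/m


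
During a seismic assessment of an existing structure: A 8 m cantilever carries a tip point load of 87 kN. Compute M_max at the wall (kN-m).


For a cantilever with a point load at the free end:
M_max = P * L = 87 * 8 = 696 kN-m

696 kN-m


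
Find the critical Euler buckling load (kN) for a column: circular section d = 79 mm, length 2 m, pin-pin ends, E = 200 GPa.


I = pi * d^4 / 64 = 1911957.63 mm^4
L = 2000.0 mm
P_cr = pi^2 * E * I / L^2
= 9.8696 * 200000.0 * 1911957.63 / 2000.0^2
= 943513.27 N = 943.5133 kN

943.5133 kN


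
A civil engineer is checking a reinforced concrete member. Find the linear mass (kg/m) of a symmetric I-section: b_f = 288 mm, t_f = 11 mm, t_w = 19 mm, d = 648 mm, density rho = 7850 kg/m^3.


A_flanges = 2 * 288 * 11 = 6336 mm^2
A_web = (648 - 2 * 11) * 19 = 11894 mm^2
A_total = 6336 + 11894 = 18230 mm^2 = 0.018230 m^2
Weight = rho * A = 7850 * 0.018230 = 143.1055 kg/m

143.1055 kg/m


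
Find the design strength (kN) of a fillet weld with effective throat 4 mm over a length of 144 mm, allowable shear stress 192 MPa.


Strength = throat * length * allowable stress
= 4 * 144 * 192 N
= 110592 N
= 110.59 kN

110.59 kN


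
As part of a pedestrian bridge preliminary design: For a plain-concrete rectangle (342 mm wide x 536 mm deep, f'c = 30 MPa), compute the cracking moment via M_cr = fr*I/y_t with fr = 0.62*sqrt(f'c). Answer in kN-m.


fr = 0.62 * sqrt(30) = 0.62 * 5.4772 = 3.3959 MPa
I = 342 * 536^3 / 12 = 4388733696.0 mm^4
y_t = 268.0 mm
M_cr = fr * I / y_t = 3.3959 * 4388733696.0 / 268.0 N-mm
= 55.6105 kN-m

55.6105 kN-m


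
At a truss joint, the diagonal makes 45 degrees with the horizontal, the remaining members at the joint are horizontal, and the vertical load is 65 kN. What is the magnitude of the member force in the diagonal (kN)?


At the joint, only the diagonal has a vertical component, so vertical equilibrium gives:
F * sin(45) = 65
F = 65 / sin(45)
= 65 / 0.707107
= 91.92 kN

91.92 kN


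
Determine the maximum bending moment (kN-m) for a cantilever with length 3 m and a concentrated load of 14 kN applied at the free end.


For a cantilever with a point load at the free end:
M_max = P * L = 14 * 3 = 42 kN-m

42 kN-m


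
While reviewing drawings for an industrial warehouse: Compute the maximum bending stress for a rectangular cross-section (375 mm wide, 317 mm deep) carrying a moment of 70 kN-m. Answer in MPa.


I = b * h^3 / 12 = 375 * 317^3 / 12 = 995469156.25 mm^4
y = h / 2 = 317 / 2 = 158.5 mm
M = 70 kN-m = 70000000.0 N-mm
sigma = M * y / I = 70000000.0 * 158.5 / 995469156.25
= 11.15 MPa

11.15 MPa


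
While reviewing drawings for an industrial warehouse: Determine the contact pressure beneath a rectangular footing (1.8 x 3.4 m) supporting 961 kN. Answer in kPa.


A = 1.8 * 3.4 = 6.12 m^2
q = P / A = 961 / 6.12
= 157.0261 kPa

157.0261 kPa


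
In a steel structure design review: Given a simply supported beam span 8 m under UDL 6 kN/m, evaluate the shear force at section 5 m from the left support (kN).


R_A = w * L / 2 = 6 * 8 / 2 = 24.0 kN
V(x) = R_A - w * x = 24.0 - 6 * 5
= -6.0 kN

-6.0 kN


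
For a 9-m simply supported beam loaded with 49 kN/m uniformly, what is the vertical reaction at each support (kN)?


Total load = w * L = 49 * 9 = 441 kN
By symmetry, each reaction R = total / 2 = 441 / 2 = 220.5 kN

220.5 kN


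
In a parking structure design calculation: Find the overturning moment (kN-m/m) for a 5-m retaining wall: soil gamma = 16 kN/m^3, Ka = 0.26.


Pa = 0.5 * Ka * gamma * H^2
= 0.5 * 0.26 * 16 * 5^2
= 52.0 kN/m
Arm = H / 3 = 5 / 3 = 1.6667 m
Mo = Pa * arm = Pa * H / 3 = 52.0 * 5 / 3 = 86.6667 kN-m/m

86.6667 kN-m/m


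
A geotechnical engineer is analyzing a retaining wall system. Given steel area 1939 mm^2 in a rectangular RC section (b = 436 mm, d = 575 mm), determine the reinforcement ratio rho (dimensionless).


rho = As / (b * d)
= 1939 / (436 * 575)
= 1939 / 250700
= 0.007734 (dimensionless)

0.007734 (dimensionless)


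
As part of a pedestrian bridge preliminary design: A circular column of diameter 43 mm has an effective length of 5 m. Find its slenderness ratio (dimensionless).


Radius of gyration r = d / 4 = 43 / 4 = 10.75 mm
L_eff = 5000.0 mm
Slenderness ratio = L / r = 5000.0 / 10.75 = 465.12 (dimensionless)

465.12 (dimensionless)


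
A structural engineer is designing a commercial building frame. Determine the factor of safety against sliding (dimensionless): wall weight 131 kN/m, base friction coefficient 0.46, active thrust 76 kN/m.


Resisting force = mu * W = 0.46 * 131 = 60.26 kN/m
FOS = Resisting / Driving = 60.26 / 76
= 0.7929 (dimensionless)

0.7929 (dimensionless)


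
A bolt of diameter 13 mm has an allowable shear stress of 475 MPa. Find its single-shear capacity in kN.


A = pi * d^2 / 4 = pi * 13^2 / 4 = 132.7323 mm^2
V = f_v * A / 1000 = 475 * 132.7323 / 1000
= 63.0478 kN

63.0478 kN


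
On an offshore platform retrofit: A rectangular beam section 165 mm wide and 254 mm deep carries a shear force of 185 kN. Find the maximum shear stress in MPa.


A = b * h = 165 * 254 = 41910 mm^2
V = 185 kN = 185000.0 N
tau_max = 1.5 * V / A = 1.5 * 185000.0 / 41910
= 6.6213 MPa

6.6213 MPa


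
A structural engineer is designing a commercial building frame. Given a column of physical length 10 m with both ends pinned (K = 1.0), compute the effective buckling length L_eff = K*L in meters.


L_eff = K * L
= 1.0 * 10
= 10.0 m

10.0 m


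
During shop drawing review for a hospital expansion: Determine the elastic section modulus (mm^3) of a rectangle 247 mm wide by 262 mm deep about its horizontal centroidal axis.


S = b * h^2 / 6
= 247 * 262^2 / 6
= 247 * 68644 / 6
= 2825844.67 mm^3

2825844.67 mm^3


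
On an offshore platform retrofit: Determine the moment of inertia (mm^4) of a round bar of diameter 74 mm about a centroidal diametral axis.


r = d / 2 = 74 / 2 = 37.0 mm
I = pi * r^4 / 4 = pi * 37.0^4 / 4
= 1471962.61 mm^4

1471962.61 mm^4


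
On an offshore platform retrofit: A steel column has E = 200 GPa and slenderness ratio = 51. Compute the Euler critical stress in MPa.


sigma_cr = pi^2 * E / lambda^2
= 9.8696 * 200000.0 / 51^2
= 9.8696 * 200000.0 / 2601
= 758.9085 MPa

758.9085 MPa


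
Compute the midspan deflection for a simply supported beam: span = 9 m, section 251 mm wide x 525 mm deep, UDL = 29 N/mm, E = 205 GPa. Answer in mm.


I = 251 * 525^3 / 12 = 3026707031.25 mm^4
L = 9000.0 mm, w = 29 N/mm, E = 205000.0 MPa
delta = 5 * w * L^4 / (384 * E * I)
= 5 * 29 * 9000.0^4 / (384 * 205000.0 * 3026707031.25)
= 3.9928 mm

3.9928 mm


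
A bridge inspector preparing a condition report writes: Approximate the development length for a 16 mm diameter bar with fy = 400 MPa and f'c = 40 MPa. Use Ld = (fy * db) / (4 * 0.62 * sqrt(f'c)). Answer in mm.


Ld = (fy * db) / (4 * 0.62 * sqrt(f'c))
= (400 * 16) / (4 * 0.62 * sqrt(40))
= 6400 / 15.6849
= 408.04 mm

408.04 mm


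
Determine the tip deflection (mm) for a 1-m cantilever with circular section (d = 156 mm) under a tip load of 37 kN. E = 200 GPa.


I = pi * d^4 / 64 = pi * 156^4 / 64 = 29071557.0 mm^4
L = 1000.0 mm, P = 37000.0 N, E = 200000.0 MPa
delta = P * L^3 / (3 * E * I)
= 37000.0 * 1000.0^3 / (3 * 200000.0 * 29071557.0)
= 2.1212 mm

2.1212 mm


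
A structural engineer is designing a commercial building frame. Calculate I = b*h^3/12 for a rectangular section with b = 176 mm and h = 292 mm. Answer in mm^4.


I = b * h^3 / 12
= 176 * 292^3 / 12
= 176 * 24897088 / 12
= 365157290.67 mm^4

365157290.67 mm^4


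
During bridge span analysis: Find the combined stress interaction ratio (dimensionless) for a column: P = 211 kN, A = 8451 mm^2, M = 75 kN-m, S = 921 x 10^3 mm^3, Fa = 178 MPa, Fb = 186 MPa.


f_a = P / A = 211000.0 / 8451 = 24.9675 MPa
f_b = M / S = 75000000.0 / 921000.0 = 81.4332 MPa
Ratio = f_a / Fa + f_b / Fb
= 24.9675 / 178 + 81.4332 / 186
= 0.5781 (dimensionless)

0.5781 (dimensionless)


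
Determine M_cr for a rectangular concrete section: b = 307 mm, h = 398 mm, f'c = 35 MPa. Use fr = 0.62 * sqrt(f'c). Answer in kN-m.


fr = 0.62 * sqrt(35) = 0.62 * 5.9161 = 3.668 MPa
I = 307 * 398^3 / 12 = 1612895928.67 mm^4
y_t = 199.0 mm
M_cr = fr * I / y_t = 3.668 * 1612895928.67 / 199.0 N-mm
= 29.7289 kN-m

29.7289 kN-m


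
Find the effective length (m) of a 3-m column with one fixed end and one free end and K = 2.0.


L_eff = K * L
= 2.0 * 3
= 6.0 m

6.0 m


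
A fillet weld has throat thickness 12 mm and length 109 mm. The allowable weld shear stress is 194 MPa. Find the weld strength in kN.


Strength = throat * length * allowable stress
= 12 * 109 * 194 N
= 253752 N
= 253.75 kN

253.75 kN


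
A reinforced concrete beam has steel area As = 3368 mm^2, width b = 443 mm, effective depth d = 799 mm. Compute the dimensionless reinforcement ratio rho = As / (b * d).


rho = As / (b * d)
= 3368 / (443 * 799)
= 3368 / 353957
= 0.009515 (dimensionless)

0.009515 (dimensionless)


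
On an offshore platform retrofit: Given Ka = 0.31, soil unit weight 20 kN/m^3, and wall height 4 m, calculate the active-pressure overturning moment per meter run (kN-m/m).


Pa = 0.5 * Ka * gamma * H^2
= 0.5 * 0.31 * 20 * 4^2
= 49.6 kN/m
Arm = H / 3 = 4 / 3 = 1.3333 m
Mo = Pa * arm = Pa * H / 3 = 49.6 * 4 / 3 = 66.1333 kN-m/m

66.1333 kN-m/m


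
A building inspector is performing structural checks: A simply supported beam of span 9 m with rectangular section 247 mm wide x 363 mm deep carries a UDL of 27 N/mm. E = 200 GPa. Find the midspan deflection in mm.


I = 247 * 363^3 / 12 = 984545025.75 mm^4
L = 9000.0 mm, w = 27 N/mm, E = 200000.0 MPa
delta = 5 * w * L^4 / (384 * E * I)
= 5 * 27 * 9000.0^4 / (384 * 200000.0 * 984545025.75)
= 11.714 mm

11.714 mm


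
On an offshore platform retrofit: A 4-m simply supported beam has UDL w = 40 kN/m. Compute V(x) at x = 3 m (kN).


R_A = w * L / 2 = 40 * 4 / 2 = 80.0 kN
V(x) = R_A - w * x = 80.0 - 40 * 3
= -40.0 kN

-40.0 kN


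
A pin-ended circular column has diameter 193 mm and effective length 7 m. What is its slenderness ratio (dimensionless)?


Radius of gyration r = d / 4 = 193 / 4 = 48.25 mm
L_eff = 7000.0 mm
Slenderness ratio = L / r = 7000.0 / 48.25 = 145.08 (dimensionless)

145.08 (dimensionless)


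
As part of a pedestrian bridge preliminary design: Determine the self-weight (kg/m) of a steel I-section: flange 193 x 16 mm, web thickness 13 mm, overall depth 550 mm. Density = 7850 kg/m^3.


A_flanges = 2 * 193 * 16 = 6176 mm^2
A_web = (550 - 2 * 16) * 13 = 6734 mm^2
A_total = 6176 + 6734 = 12910 mm^2 = 0.012910 m^2
Weight = rho * A = 7850 * 0.012910 = 101.3435 kg/m

101.3435 kg/m


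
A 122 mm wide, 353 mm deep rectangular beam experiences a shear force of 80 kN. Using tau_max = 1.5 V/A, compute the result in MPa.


A = b * h = 122 * 353 = 43066 mm^2
V = 80 kN = 80000.0 N
tau_max = 1.5 * V / A = 1.5 * 80000.0 / 43066
= 2.7864 MPa

2.7864 MPa


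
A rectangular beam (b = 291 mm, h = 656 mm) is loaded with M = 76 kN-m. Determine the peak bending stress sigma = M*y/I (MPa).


I = b * h^3 / 12 = 291 * 656^3 / 12 = 6845785088.0 mm^4
y = h / 2 = 656 / 2 = 328.0 mm
M = 76 kN-m = 76000000.0 N-mm
sigma = M * y / I = 76000000.0 * 328.0 / 6845785088.0
= 3.64 MPa

3.64 MPa


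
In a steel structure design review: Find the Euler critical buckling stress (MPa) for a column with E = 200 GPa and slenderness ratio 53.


sigma_cr = pi^2 * E / lambda^2
= 9.8696 * 200000.0 / 53^2
= 9.8696 * 200000.0 / 2809
= 702.713 MPa

702.713 MPa


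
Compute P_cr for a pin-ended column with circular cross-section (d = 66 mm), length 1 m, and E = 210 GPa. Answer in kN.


I = pi * d^4 / 64 = 931420.18 mm^4
L = 1000.0 mm
P_cr = pi^2 * E * I / L^2
= 9.8696 * 210000.0 * 931420.18 / 1000.0^2
= 1930477.22 N = 1930.4772 kN

1930.4772 kN


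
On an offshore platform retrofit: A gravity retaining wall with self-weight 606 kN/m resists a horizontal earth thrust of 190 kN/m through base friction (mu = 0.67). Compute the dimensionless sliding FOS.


Resisting force = mu * W = 0.67 * 606 = 406.02 kN/m
FOS = Resisting / Driving = 406.02 / 190
= 2.1369 (dimensionless)

2.1369 (dimensionless)


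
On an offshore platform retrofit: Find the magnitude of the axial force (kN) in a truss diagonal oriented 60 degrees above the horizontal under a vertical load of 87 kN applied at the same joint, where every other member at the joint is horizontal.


At the joint, only the diagonal has a vertical component, so vertical equilibrium gives:
F * sin(60) = 87
F = 87 / sin(60)
= 87 / 0.866025
= 100.46 kN

100.46 kN


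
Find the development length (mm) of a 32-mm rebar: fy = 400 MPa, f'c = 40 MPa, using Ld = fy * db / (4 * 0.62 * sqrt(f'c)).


Ld = (fy * db) / (4 * 0.62 * sqrt(f'c))
= (400 * 32) / (4 * 0.62 * sqrt(40))
= 12800 / 15.6849
= 816.07 mm

816.07 mm


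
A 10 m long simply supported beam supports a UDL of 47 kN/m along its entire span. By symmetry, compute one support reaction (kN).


Total load = w * L = 47 * 10 = 470 kN
By symmetry, each reaction R = total / 2 = 470 / 2 = 235.0 kN

235.0 kN


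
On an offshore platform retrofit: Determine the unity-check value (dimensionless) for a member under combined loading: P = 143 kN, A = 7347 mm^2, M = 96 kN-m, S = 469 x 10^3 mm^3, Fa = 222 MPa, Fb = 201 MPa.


f_a = P / A = 143000.0 / 7347 = 19.4637 MPa
f_b = M / S = 96000000.0 / 469000.0 = 204.6908 MPa
Ratio = f_a / Fa + f_b / Fb
= 19.4637 / 222 + 204.6908 / 201
= 1.106 (dimensionless)

1.106 (dimensionless)


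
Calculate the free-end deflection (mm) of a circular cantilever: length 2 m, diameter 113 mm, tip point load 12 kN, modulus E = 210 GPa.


I = pi * d^4 / 64 = pi * 113^4 / 64 = 8003568.62 mm^4
L = 2000.0 mm, P = 12000.0 N, E = 210000.0 MPa
delta = P * L^3 / (3 * E * I)
= 12000.0 * 2000.0^3 / (3 * 210000.0 * 8003568.62)
= 19.0391 mm

19.0391 mm


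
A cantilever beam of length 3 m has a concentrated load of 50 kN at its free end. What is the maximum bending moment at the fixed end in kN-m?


For a cantilever with a point load at the free end:
M_max = P * L = 50 * 3 = 150 kN-m

150 kN-m


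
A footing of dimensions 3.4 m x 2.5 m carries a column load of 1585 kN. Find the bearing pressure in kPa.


A = 3.4 * 2.5 = 8.5 m^2
q = P / A = 1585 / 8.5
= 186.4706 kPa

186.4706 kPa


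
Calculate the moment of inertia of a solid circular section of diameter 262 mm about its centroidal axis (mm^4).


r = d / 2 = 262 / 2 = 131.0 mm
I = pi * r^4 / 4 = pi * 131.0^4 / 4
= 231299697.07 mm^4

231299697.07 mm^4


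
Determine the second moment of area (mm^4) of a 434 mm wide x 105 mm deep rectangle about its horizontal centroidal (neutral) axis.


I = b * h^3 / 12
= 434 * 105^3 / 12
= 434 * 1157625 / 12
= 41867437.5 mm^4

41867437.5 mm^4


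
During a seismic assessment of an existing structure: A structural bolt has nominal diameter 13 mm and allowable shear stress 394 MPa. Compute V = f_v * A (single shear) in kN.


A = pi * d^2 / 4 = pi * 13^2 / 4 = 132.7323 mm^2
V = f_v * A / 1000 = 394 * 132.7323 / 1000
= 52.2965 kN

52.2965 kN


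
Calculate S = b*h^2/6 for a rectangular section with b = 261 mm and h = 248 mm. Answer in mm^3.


S = b * h^2 / 6
= 261 * 248^2 / 6
= 261 * 61504 / 6
= 2675424.0 mm^3

2675424.0 mm^3


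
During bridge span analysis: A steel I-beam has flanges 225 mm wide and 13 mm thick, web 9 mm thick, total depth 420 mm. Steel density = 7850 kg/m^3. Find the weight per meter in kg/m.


A_flanges = 2 * 225 * 13 = 5850 mm^2
A_web = (420 - 2 * 13) * 9 = 3546 mm^2
A_total = 5850 + 3546 = 9396 mm^2 = 0.009396 m^2
Weight = rho * A = 7850 * 0.009396 = 73.7586 kg/m

73.7586 kg/m


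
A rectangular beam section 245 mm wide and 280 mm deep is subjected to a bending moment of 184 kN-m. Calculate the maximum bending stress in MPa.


I = b * h^3 / 12 = 245 * 280^3 / 12 = 448186666.67 mm^4
y = h / 2 = 280 / 2 = 140.0 mm
M = 184 kN-m = 184000000.0 N-mm
sigma = M * y / I = 184000000.0 * 140.0 / 448186666.67
= 57.48 MPa

57.48 MPa


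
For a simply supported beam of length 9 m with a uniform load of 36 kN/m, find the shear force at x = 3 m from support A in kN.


R_A = w * L / 2 = 36 * 9 / 2 = 162.0 kN
V(x) = R_A - w * x = 162.0 - 36 * 3
= 54.0 kN

54.0 kN


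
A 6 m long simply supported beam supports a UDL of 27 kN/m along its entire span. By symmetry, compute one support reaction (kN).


Total load = w * L = 27 * 6 = 162 kN
By symmetry, each reaction R = total / 2 = 162 / 2 = 81.0 kN

81.0 kN
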